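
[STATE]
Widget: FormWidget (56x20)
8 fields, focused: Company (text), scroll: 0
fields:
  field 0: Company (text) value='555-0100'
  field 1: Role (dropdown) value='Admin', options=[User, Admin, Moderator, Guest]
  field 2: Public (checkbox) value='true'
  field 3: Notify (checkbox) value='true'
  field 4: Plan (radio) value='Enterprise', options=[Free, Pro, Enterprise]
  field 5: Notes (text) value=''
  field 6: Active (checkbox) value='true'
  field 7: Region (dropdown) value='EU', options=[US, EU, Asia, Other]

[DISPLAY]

> Company:    [555-0100                                ]
  Role:       [Admin                                  ▼]
  Public:     [x]                                       
  Notify:     [x]                                       
  Plan:       ( ) Free  ( ) Pro  (●) Enterprise         
  Notes:      [                                        ]
  Active:     [x]                                       
  Region:     [EU                                     ▼]
                                                        
                                                        
                                                        
                                                        
                                                        
                                                        
                                                        
                                                        
                                                        
                                                        
                                                        
                                                        


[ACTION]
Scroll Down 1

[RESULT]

  Role:       [Admin                                  ▼]
  Public:     [x]                                       
  Notify:     [x]                                       
  Plan:       ( ) Free  ( ) Pro  (●) Enterprise         
  Notes:      [                                        ]
  Active:     [x]                                       
  Region:     [EU                                     ▼]
                                                        
                                                        
                                                        
                                                        
                                                        
                                                        
                                                        
                                                        
                                                        
                                                        
                                                        
                                                        
                                                        


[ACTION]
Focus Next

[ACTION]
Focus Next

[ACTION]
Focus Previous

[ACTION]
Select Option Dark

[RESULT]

> Role:       [Admin                                  ▼]
  Public:     [x]                                       
  Notify:     [x]                                       
  Plan:       ( ) Free  ( ) Pro  (●) Enterprise         
  Notes:      [                                        ]
  Active:     [x]                                       
  Region:     [EU                                     ▼]
                                                        
                                                        
                                                        
                                                        
                                                        
                                                        
                                                        
                                                        
                                                        
                                                        
                                                        
                                                        
                                                        


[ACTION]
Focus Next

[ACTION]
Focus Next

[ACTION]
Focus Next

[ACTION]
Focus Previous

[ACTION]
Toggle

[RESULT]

  Role:       [Admin                                  ▼]
  Public:     [x]                                       
> Notify:     [ ]                                       
  Plan:       ( ) Free  ( ) Pro  (●) Enterprise         
  Notes:      [                                        ]
  Active:     [x]                                       
  Region:     [EU                                     ▼]
                                                        
                                                        
                                                        
                                                        
                                                        
                                                        
                                                        
                                                        
                                                        
                                                        
                                                        
                                                        
                                                        


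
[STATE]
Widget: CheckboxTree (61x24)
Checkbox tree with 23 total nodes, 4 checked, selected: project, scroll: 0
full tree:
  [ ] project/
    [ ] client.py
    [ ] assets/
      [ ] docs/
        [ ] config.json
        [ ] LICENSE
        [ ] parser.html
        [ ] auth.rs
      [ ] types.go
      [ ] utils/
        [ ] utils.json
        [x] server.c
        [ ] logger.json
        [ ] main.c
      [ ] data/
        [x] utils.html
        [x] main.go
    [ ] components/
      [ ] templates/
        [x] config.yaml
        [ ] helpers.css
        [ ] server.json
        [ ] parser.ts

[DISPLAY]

>[-] project/                                                
   [ ] client.py                                             
   [-] assets/                                               
     [ ] docs/                                               
       [ ] config.json                                       
       [ ] LICENSE                                           
       [ ] parser.html                                       
       [ ] auth.rs                                           
     [ ] types.go                                            
     [-] utils/                                              
       [ ] utils.json                                        
       [x] server.c                                          
       [ ] logger.json                                       
       [ ] main.c                                            
     [x] data/                                               
       [x] utils.html                                        
       [x] main.go                                           
   [-] components/                                           
     [-] templates/                                          
       [x] config.yaml                                       
       [ ] helpers.css                                       
       [ ] server.json                                       
       [ ] parser.ts                                         
                                                             


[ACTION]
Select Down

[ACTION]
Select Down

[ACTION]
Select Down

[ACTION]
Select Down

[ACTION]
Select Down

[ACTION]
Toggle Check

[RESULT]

 [-] project/                                                
   [ ] client.py                                             
   [-] assets/                                               
     [-] docs/                                               
       [ ] config.json                                       
>      [x] LICENSE                                           
       [ ] parser.html                                       
       [ ] auth.rs                                           
     [ ] types.go                                            
     [-] utils/                                              
       [ ] utils.json                                        
       [x] server.c                                          
       [ ] logger.json                                       
       [ ] main.c                                            
     [x] data/                                               
       [x] utils.html                                        
       [x] main.go                                           
   [-] components/                                           
     [-] templates/                                          
       [x] config.yaml                                       
       [ ] helpers.css                                       
       [ ] server.json                                       
       [ ] parser.ts                                         
                                                             


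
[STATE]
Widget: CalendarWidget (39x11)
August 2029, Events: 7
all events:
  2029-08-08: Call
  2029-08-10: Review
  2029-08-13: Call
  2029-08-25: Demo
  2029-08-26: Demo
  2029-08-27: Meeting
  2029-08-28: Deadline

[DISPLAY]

              August 2029              
Mo Tu We Th Fr Sa Su                   
       1  2  3  4  5                   
 6  7  8*  9 10* 11 12                 
13* 14 15 16 17 18 19                  
20 21 22 23 24 25* 26*                 
27* 28* 29 30 31                       
                                       
                                       
                                       
                                       


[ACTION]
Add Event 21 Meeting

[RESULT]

              August 2029              
Mo Tu We Th Fr Sa Su                   
       1  2  3  4  5                   
 6  7  8*  9 10* 11 12                 
13* 14 15 16 17 18 19                  
20 21* 22 23 24 25* 26*                
27* 28* 29 30 31                       
                                       
                                       
                                       
                                       


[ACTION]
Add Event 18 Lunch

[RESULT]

              August 2029              
Mo Tu We Th Fr Sa Su                   
       1  2  3  4  5                   
 6  7  8*  9 10* 11 12                 
13* 14 15 16 17 18* 19                 
20 21* 22 23 24 25* 26*                
27* 28* 29 30 31                       
                                       
                                       
                                       
                                       


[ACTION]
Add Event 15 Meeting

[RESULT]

              August 2029              
Mo Tu We Th Fr Sa Su                   
       1  2  3  4  5                   
 6  7  8*  9 10* 11 12                 
13* 14 15* 16 17 18* 19                
20 21* 22 23 24 25* 26*                
27* 28* 29 30 31                       
                                       
                                       
                                       
                                       


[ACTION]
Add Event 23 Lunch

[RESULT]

              August 2029              
Mo Tu We Th Fr Sa Su                   
       1  2  3  4  5                   
 6  7  8*  9 10* 11 12                 
13* 14 15* 16 17 18* 19                
20 21* 22 23* 24 25* 26*               
27* 28* 29 30 31                       
                                       
                                       
                                       
                                       


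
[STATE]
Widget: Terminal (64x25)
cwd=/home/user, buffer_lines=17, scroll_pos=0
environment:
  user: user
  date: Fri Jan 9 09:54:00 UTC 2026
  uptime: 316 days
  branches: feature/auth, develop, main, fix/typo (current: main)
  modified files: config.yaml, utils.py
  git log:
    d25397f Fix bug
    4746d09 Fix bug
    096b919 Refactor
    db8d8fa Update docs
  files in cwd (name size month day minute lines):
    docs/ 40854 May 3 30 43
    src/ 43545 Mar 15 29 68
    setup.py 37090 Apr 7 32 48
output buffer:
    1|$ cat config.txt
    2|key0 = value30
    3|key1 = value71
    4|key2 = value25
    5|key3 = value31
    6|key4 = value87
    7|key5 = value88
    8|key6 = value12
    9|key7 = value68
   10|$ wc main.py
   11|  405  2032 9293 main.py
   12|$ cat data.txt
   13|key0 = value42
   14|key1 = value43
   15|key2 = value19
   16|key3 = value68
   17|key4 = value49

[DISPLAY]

$ cat config.txt                                                
key0 = value30                                                  
key1 = value71                                                  
key2 = value25                                                  
key3 = value31                                                  
key4 = value87                                                  
key5 = value88                                                  
key6 = value12                                                  
key7 = value68                                                  
$ wc main.py                                                    
  405  2032 9293 main.py                                        
$ cat data.txt                                                  
key0 = value42                                                  
key1 = value43                                                  
key2 = value19                                                  
key3 = value68                                                  
key4 = value49                                                  
$ █                                                             
                                                                
                                                                
                                                                
                                                                
                                                                
                                                                
                                                                


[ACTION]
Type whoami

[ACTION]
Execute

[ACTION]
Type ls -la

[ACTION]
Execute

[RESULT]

$ cat config.txt                                                
key0 = value30                                                  
key1 = value71                                                  
key2 = value25                                                  
key3 = value31                                                  
key4 = value87                                                  
key5 = value88                                                  
key6 = value12                                                  
key7 = value68                                                  
$ wc main.py                                                    
  405  2032 9293 main.py                                        
$ cat data.txt                                                  
key0 = value42                                                  
key1 = value43                                                  
key2 = value19                                                  
key3 = value68                                                  
key4 = value49                                                  
$ whoami                                                        
user                                                            
$ ls -la                                                        
drwxr-xr-x  1 user group    40854 May  3 10:30 docs/            
drwxr-xr-x  1 user group    43545 Mar 15 10:29 src/             
-rw-r--r--  1 user group    37090 Apr  7 10:32 setup.py         
$ █                                                             
                                                                


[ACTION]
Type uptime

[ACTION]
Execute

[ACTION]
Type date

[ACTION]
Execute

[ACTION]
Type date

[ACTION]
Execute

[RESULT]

key4 = value87                                                  
key5 = value88                                                  
key6 = value12                                                  
key7 = value68                                                  
$ wc main.py                                                    
  405  2032 9293 main.py                                        
$ cat data.txt                                                  
key0 = value42                                                  
key1 = value43                                                  
key2 = value19                                                  
key3 = value68                                                  
key4 = value49                                                  
$ whoami                                                        
user                                                            
$ ls -la                                                        
drwxr-xr-x  1 user group    40854 May  3 10:30 docs/            
drwxr-xr-x  1 user group    43545 Mar 15 10:29 src/             
-rw-r--r--  1 user group    37090 Apr  7 10:32 setup.py         
$ uptime                                                        
 10:00  up 316 days                                             
$ date                                                          
Fri Jan 9 09:54:00 UTC 2026                                     
$ date                                                          
Fri Jan 9 09:54:00 UTC 2026                                     
$ █                                                             


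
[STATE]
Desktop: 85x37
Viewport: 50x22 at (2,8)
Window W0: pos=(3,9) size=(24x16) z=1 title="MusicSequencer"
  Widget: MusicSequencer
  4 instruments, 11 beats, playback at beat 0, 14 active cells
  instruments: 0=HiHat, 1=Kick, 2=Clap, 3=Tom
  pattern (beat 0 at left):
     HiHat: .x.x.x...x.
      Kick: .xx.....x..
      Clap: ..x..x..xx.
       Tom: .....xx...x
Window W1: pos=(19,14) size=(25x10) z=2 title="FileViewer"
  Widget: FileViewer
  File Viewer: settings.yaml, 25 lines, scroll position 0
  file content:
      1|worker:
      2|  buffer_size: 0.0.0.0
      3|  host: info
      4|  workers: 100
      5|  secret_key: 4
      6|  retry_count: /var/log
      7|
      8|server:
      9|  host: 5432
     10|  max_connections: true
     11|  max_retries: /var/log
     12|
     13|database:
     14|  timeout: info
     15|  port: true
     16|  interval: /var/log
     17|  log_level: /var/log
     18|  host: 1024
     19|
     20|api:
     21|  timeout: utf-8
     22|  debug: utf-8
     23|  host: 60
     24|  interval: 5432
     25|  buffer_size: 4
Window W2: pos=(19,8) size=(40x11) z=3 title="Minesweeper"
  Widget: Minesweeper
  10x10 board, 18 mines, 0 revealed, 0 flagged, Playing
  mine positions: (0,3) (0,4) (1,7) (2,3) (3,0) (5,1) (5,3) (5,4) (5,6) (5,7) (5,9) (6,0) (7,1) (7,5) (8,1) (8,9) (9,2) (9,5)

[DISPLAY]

                 ┏━━━━━━━━━━━━━━━━━━━━━━━━━━━━━━━━
 ┏━━━━━━━━━━━━━━━┃ Minesweeper                    
 ┃ MusicSequencer┠────────────────────────────────
 ┠───────────────┃■■■■■■■■■■                      
 ┃      ▼12345678┃■■■■■■■■■■                      
 ┃ HiHat·█·█·█···┃■■■■■■■■■■                      
 ┃  Kick·██·····█┃■■■■■■■■■■                      
 ┃  Clap··█··█··█┃■■■■■■■■■■                      
 ┃   Tom·····██··┃■■■■■■■■■■                      
 ┃               ┃■■■■■■■■■■                      
 ┃               ┗━━━━━━━━━━━━━━━━━━━━━━━━━━━━━━━━
 ┃               ┃  host: info          ░┃        
 ┃               ┃  workers: 100        ░┃        
 ┃               ┃  secret_key: 4       ░┃        
 ┃               ┃  retry_count: /var/lo▼┃        
 ┃               ┗━━━━━━━━━━━━━━━━━━━━━━━┛        
 ┗━━━━━━━━━━━━━━━━━━━━━━┛                         
                                                  
                                                  
                                                  
                                                  
                                                  


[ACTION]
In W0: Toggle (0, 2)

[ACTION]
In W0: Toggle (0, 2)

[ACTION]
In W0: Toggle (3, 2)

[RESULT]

                 ┏━━━━━━━━━━━━━━━━━━━━━━━━━━━━━━━━
 ┏━━━━━━━━━━━━━━━┃ Minesweeper                    
 ┃ MusicSequencer┠────────────────────────────────
 ┠───────────────┃■■■■■■■■■■                      
 ┃      ▼12345678┃■■■■■■■■■■                      
 ┃ HiHat·█·█·█···┃■■■■■■■■■■                      
 ┃  Kick·██·····█┃■■■■■■■■■■                      
 ┃  Clap··█··█··█┃■■■■■■■■■■                      
 ┃   Tom··█··██··┃■■■■■■■■■■                      
 ┃               ┃■■■■■■■■■■                      
 ┃               ┗━━━━━━━━━━━━━━━━━━━━━━━━━━━━━━━━
 ┃               ┃  host: info          ░┃        
 ┃               ┃  workers: 100        ░┃        
 ┃               ┃  secret_key: 4       ░┃        
 ┃               ┃  retry_count: /var/lo▼┃        
 ┃               ┗━━━━━━━━━━━━━━━━━━━━━━━┛        
 ┗━━━━━━━━━━━━━━━━━━━━━━┛                         
                                                  
                                                  
                                                  
                                                  
                                                  


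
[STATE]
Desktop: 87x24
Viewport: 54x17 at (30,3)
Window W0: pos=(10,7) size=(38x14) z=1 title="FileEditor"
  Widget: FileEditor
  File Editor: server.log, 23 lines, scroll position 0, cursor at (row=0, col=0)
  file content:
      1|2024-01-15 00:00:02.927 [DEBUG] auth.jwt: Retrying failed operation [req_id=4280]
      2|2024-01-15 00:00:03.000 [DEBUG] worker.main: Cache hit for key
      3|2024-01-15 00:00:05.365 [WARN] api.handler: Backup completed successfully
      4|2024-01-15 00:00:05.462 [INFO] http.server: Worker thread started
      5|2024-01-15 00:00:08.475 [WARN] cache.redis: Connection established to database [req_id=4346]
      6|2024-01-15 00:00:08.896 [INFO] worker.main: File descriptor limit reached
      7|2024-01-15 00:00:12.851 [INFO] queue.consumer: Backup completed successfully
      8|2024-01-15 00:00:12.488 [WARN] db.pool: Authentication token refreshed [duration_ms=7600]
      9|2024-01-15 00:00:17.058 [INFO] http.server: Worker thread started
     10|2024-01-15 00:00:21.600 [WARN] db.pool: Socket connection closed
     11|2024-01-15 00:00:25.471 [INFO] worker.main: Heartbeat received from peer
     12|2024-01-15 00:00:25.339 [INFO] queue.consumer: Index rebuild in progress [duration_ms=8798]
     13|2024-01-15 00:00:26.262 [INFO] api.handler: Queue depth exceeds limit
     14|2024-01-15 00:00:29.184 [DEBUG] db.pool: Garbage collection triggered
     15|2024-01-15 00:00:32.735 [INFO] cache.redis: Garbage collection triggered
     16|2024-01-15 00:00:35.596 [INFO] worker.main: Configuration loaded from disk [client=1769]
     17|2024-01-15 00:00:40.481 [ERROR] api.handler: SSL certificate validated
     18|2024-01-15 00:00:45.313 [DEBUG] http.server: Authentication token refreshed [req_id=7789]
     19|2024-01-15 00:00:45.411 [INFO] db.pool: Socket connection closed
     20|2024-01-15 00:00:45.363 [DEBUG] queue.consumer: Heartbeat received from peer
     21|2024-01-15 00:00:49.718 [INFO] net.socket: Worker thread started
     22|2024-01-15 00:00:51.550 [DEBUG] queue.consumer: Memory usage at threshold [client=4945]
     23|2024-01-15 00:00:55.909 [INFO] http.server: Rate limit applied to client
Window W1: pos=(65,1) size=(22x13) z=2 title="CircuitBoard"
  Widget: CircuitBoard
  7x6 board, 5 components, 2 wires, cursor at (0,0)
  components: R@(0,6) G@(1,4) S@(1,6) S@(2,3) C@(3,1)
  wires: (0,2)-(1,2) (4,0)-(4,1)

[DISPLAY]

                                   ┠──────────────────
                                   ┃   0 1 2 3 4 5 6  
                                   ┃0  [.]      ·     
                                   ┃            │     
━━━━━━━━━━━━━━━━━┓                 ┃1           ·     
                 ┃                 ┃                  
─────────────────┨                 ┃2               S 
.927 [DEBUG] aut▲┃                 ┃                  
.000 [DEBUG] wor█┃                 ┃3       C         
.365 [WARN] api.░┃                 ┃                  
.462 [INFO] http░┃                 ┗━━━━━━━━━━━━━━━━━━
.475 [WARN] cach░┃                                    
.896 [INFO] work░┃                                    
.851 [INFO] queu░┃                                    
.488 [WARN] db.p░┃                                    
.058 [INFO] http░┃                                    
.600 [WARN] db.p▼┃                                    


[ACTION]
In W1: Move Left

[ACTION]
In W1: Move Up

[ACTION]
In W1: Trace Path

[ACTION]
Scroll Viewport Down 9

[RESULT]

━━━━━━━━━━━━━━━━━┓                 ┃1           ·     
                 ┃                 ┃                  
─────────────────┨                 ┃2               S 
.927 [DEBUG] aut▲┃                 ┃                  
.000 [DEBUG] wor█┃                 ┃3       C         
.365 [WARN] api.░┃                 ┃                  
.462 [INFO] http░┃                 ┗━━━━━━━━━━━━━━━━━━
.475 [WARN] cach░┃                                    
.896 [INFO] work░┃                                    
.851 [INFO] queu░┃                                    
.488 [WARN] db.p░┃                                    
.058 [INFO] http░┃                                    
.600 [WARN] db.p▼┃                                    
━━━━━━━━━━━━━━━━━┛                                    
                                                      
                                                      
                                                      


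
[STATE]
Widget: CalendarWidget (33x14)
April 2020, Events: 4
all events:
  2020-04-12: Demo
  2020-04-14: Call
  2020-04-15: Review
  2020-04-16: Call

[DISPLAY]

            April 2020           
Mo Tu We Th Fr Sa Su             
       1  2  3  4  5             
 6  7  8  9 10 11 12*            
13 14* 15* 16* 17 18 19          
20 21 22 23 24 25 26             
27 28 29 30                      
                                 
                                 
                                 
                                 
                                 
                                 
                                 


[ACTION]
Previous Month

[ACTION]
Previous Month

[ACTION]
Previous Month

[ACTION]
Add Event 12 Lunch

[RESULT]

           January 2020          
Mo Tu We Th Fr Sa Su             
       1  2  3  4  5             
 6  7  8  9 10 11 12*            
13 14 15 16 17 18 19             
20 21 22 23 24 25 26             
27 28 29 30 31                   
                                 
                                 
                                 
                                 
                                 
                                 
                                 


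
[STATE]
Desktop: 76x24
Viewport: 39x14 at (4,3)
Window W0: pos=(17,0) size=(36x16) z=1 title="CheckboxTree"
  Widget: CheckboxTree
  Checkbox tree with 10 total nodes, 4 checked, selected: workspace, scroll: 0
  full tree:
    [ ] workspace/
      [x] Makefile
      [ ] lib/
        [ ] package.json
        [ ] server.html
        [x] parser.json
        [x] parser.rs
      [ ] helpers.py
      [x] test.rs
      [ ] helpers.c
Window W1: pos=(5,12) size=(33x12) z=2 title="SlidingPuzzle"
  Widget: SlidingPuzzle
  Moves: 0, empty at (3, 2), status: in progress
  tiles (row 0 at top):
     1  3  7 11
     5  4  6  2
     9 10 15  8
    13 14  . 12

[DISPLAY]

             ┃>[-] workspace/          
             ┃   [x] Makefile          
             ┃   [-] lib/              
             ┃     [ ] package.json    
             ┃     [ ] server.html     
             ┃     [x] parser.json     
             ┃     [x] parser.rs       
             ┃   [ ] helpers.py        
             ┃   [x] test.rs           
 ┏━━━━━━━━━━━━━━━━━━━━━━━━━━━━━━━┓     
 ┃ SlidingPuzzle                 ┃     
 ┠───────────────────────────────┨     
 ┃┌────┬────┬────┬────┐          ┃━━━━━
 ┃│  1 │  3 │  7 │ 11 │          ┃     


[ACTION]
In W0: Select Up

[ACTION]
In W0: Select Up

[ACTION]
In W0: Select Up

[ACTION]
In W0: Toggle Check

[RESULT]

             ┃>[x] workspace/          
             ┃   [x] Makefile          
             ┃   [x] lib/              
             ┃     [x] package.json    
             ┃     [x] server.html     
             ┃     [x] parser.json     
             ┃     [x] parser.rs       
             ┃   [x] helpers.py        
             ┃   [x] test.rs           
 ┏━━━━━━━━━━━━━━━━━━━━━━━━━━━━━━━┓     
 ┃ SlidingPuzzle                 ┃     
 ┠───────────────────────────────┨     
 ┃┌────┬────┬────┬────┐          ┃━━━━━
 ┃│  1 │  3 │  7 │ 11 │          ┃     


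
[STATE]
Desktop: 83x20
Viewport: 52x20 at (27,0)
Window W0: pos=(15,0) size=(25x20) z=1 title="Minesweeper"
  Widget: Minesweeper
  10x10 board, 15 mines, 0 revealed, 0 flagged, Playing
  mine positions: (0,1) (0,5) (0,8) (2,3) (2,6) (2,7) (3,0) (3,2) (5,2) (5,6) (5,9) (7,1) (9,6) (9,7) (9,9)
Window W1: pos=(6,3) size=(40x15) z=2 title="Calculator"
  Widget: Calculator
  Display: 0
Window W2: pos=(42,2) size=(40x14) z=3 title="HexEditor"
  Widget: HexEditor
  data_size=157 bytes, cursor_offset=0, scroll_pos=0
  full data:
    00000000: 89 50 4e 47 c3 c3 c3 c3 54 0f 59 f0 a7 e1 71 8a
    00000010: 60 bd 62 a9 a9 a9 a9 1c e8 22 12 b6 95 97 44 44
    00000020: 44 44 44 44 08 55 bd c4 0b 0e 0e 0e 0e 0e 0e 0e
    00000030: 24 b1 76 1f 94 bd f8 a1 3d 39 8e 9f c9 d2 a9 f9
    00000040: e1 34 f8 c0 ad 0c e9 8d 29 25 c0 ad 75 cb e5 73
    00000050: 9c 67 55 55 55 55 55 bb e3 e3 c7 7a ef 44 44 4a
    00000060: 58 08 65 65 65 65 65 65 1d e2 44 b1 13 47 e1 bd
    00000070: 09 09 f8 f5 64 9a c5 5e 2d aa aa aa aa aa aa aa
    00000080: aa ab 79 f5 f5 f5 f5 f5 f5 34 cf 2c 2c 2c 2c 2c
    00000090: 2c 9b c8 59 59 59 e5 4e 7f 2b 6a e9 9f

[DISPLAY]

━━━━━━━━━━━━┓                                       
r           ┃                                       
────────────┨  ┏━━━━━━━━━━━━━━━━━━━━━━━━━━━━━━━━━━━━
━━━━━━━━━━━━━━━┃ HexEditor                          
               ┠────────────────────────────────────
───────────────┃00000000  89 50 4e 47 c3 c3 c3 c3  5
               ┃00000010  60 bd 62 a9 a9 a9 a9 1c  e
               ┃00000020  44 44 44 44 08 55 bd c4  0
               ┃00000030  24 b1 76 1f 94 bd f8 a1  3
               ┃00000040  e1 34 f8 c0 ad 0c e9 8d  2
               ┃00000050  9c 67 55 55 55 55 55 bb  e
               ┃00000060  58 08 65 65 65 65 65 65  1
               ┃00000070  09 09 f8 f5 64 9a c5 5e  2
               ┃00000080  aa ab 79 f5 f5 f5 f5 f5  f
               ┃00000090  2c 9b c8 59 59 59 e5 4e  7
               ┗━━━━━━━━━━━━━━━━━━━━━━━━━━━━━━━━━━━━
                  ┃                                 
━━━━━━━━━━━━━━━━━━┛                                 
            ┃                                       
━━━━━━━━━━━━┛                                       


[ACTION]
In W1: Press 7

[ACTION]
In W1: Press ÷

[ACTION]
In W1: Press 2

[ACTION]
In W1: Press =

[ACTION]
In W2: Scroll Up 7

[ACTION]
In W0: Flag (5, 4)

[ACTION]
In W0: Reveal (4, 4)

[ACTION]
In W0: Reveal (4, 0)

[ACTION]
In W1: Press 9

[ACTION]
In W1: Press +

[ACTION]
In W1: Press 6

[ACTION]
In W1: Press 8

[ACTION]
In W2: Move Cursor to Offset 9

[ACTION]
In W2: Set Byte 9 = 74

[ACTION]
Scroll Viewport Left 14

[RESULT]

  ┏━━━━━━━━━━━━━━━━━━━━━━━┓                         
  ┃ Minesweeper           ┃                         
  ┠───────────────────────┨  ┏━━━━━━━━━━━━━━━━━━━━━━
━━━━━━━━━━━━━━━━━━━━━━━━━━━━━┃ HexEditor            
lator                        ┠──────────────────────
─────────────────────────────┃00000000  89 50 4e 47 
                             ┃00000010  60 bd 62 a9 
──┬───┬───┐                  ┃00000020  44 44 44 44 
8 │ 9 │ ÷ │                  ┃00000030  24 b1 76 1f 
──┼───┼───┤                  ┃00000040  e1 34 f8 c0 
5 │ 6 │ × │                  ┃00000050  9c 67 55 55 
──┼───┼───┤                  ┃00000060  58 08 65 65 
2 │ 3 │ - │                  ┃00000070  09 09 f8 f5 
──┼───┼───┤                  ┃00000080  aa ab 79 f5 
. │ = │ + │                  ┃00000090  2c 9b c8 59 
──┼───┼───┤                  ┗━━━━━━━━━━━━━━━━━━━━━━
MC│ MR│ M+│                     ┃                   
━━━━━━━━━━━━━━━━━━━━━━━━━━━━━━━━┛                   
  ┃                       ┃                         
  ┗━━━━━━━━━━━━━━━━━━━━━━━┛                         


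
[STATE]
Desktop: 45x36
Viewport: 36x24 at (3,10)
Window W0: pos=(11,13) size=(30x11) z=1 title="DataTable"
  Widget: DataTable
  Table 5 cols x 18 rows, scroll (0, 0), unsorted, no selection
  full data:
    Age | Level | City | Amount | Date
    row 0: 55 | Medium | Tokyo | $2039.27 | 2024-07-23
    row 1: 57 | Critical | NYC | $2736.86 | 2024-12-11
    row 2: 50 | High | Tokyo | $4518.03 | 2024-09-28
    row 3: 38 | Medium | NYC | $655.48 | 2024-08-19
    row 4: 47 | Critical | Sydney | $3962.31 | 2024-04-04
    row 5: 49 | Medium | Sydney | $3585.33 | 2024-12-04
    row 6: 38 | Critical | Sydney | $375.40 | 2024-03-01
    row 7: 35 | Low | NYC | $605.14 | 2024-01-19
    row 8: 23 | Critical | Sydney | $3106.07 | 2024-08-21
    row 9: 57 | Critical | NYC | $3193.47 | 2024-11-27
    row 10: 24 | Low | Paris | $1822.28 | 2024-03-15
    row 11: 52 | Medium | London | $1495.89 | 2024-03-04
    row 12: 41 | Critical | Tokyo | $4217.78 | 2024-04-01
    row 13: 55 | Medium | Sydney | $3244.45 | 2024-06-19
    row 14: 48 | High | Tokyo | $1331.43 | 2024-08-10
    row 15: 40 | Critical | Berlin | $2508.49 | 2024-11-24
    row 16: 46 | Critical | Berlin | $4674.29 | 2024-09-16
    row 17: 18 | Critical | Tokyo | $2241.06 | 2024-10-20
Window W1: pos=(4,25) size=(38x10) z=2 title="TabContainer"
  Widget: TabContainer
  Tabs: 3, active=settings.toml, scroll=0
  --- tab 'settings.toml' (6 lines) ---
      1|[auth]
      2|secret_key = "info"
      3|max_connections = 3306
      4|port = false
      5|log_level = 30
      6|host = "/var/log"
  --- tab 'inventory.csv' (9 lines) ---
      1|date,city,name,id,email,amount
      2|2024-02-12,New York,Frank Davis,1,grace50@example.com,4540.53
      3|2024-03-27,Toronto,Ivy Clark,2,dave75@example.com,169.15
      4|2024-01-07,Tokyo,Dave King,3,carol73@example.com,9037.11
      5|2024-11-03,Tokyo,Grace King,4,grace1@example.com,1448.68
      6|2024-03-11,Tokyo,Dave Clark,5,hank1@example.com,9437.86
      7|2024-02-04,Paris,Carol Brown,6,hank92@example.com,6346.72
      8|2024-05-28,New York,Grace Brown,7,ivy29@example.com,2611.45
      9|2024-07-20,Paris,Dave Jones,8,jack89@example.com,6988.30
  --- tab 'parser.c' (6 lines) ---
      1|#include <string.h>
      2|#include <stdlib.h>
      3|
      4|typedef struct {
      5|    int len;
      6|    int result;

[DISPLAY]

                                    
                                    
                                    
        ┏━━━━━━━━━━━━━━━━━━━━━━━━━━━
        ┃ DataTable                 
        ┠───────────────────────────
        ┃Age│Level   │City  │Amount 
        ┃───┼────────┼──────┼───────
        ┃55 │Medium  │Tokyo │$2039.2
        ┃57 │Critical│NYC   │$2736.8
        ┃50 │High    │Tokyo │$4518.0
        ┃38 │Medium  │NYC   │$655.48
        ┃47 │Critical│Sydney│$3962.3
        ┗━━━━━━━━━━━━━━━━━━━━━━━━━━━
                                    
 ┏━━━━━━━━━━━━━━━━━━━━━━━━━━━━━━━━━━
 ┃ TabContainer                     
 ┠──────────────────────────────────
 ┃[settings.toml]│ inventory.csv │ p
 ┃──────────────────────────────────
 ┃[auth]                            
 ┃secret_key = "info"               
 ┃max_connections = 3306            
 ┃port = false                      


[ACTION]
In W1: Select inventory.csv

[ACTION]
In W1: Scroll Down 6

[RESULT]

                                    
                                    
                                    
        ┏━━━━━━━━━━━━━━━━━━━━━━━━━━━
        ┃ DataTable                 
        ┠───────────────────────────
        ┃Age│Level   │City  │Amount 
        ┃───┼────────┼──────┼───────
        ┃55 │Medium  │Tokyo │$2039.2
        ┃57 │Critical│NYC   │$2736.8
        ┃50 │High    │Tokyo │$4518.0
        ┃38 │Medium  │NYC   │$655.48
        ┃47 │Critical│Sydney│$3962.3
        ┗━━━━━━━━━━━━━━━━━━━━━━━━━━━
                                    
 ┏━━━━━━━━━━━━━━━━━━━━━━━━━━━━━━━━━━
 ┃ TabContainer                     
 ┠──────────────────────────────────
 ┃ settings.toml │[inventory.csv]│ p
 ┃──────────────────────────────────
 ┃2024-02-04,Paris,Carol Brown,6,han
 ┃2024-05-28,New York,Grace Brown,7,
 ┃2024-07-20,Paris,Dave Jones,8,jack
 ┃                                  
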